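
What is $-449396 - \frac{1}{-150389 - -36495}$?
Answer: $- \frac{51183508023}{113894} \approx -4.494 \cdot 10^{5}$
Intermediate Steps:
$-449396 - \frac{1}{-150389 - -36495} = -449396 - \frac{1}{-150389 + 36495} = -449396 - \frac{1}{-113894} = -449396 - - \frac{1}{113894} = -449396 + \frac{1}{113894} = - \frac{51183508023}{113894}$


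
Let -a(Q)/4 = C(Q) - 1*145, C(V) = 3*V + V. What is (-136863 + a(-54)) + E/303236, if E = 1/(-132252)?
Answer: -5430785003490769/40103567472 ≈ -1.3542e+5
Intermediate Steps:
E = -1/132252 ≈ -7.5613e-6
C(V) = 4*V
a(Q) = 580 - 16*Q (a(Q) = -4*(4*Q - 1*145) = -4*(4*Q - 145) = -4*(-145 + 4*Q) = 580 - 16*Q)
(-136863 + a(-54)) + E/303236 = (-136863 + (580 - 16*(-54))) - 1/132252/303236 = (-136863 + (580 + 864)) - 1/132252*1/303236 = (-136863 + 1444) - 1/40103567472 = -135419 - 1/40103567472 = -5430785003490769/40103567472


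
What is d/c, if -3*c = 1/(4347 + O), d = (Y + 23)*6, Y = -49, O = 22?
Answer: 2044692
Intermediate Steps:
d = -156 (d = (-49 + 23)*6 = -26*6 = -156)
c = -1/13107 (c = -1/(3*(4347 + 22)) = -⅓/4369 = -⅓*1/4369 = -1/13107 ≈ -7.6295e-5)
d/c = -156/(-1/13107) = -156*(-13107) = 2044692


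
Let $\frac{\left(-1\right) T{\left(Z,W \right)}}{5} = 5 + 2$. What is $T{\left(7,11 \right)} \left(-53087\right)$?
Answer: $1858045$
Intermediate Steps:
$T{\left(Z,W \right)} = -35$ ($T{\left(Z,W \right)} = - 5 \left(5 + 2\right) = \left(-5\right) 7 = -35$)
$T{\left(7,11 \right)} \left(-53087\right) = \left(-35\right) \left(-53087\right) = 1858045$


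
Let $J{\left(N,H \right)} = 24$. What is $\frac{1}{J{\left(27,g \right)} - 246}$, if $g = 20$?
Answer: $- \frac{1}{222} \approx -0.0045045$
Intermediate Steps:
$\frac{1}{J{\left(27,g \right)} - 246} = \frac{1}{24 - 246} = \frac{1}{-222} = - \frac{1}{222}$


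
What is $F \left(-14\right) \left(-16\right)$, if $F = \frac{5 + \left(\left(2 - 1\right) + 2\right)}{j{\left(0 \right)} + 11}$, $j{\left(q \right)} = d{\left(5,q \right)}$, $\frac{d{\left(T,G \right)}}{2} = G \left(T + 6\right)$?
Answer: $\frac{1792}{11} \approx 162.91$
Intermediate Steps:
$d{\left(T,G \right)} = 2 G \left(6 + T\right)$ ($d{\left(T,G \right)} = 2 G \left(T + 6\right) = 2 G \left(6 + T\right)$)
$j{\left(q \right)} = 22 q$ ($j{\left(q \right)} = 2 q \left(6 + 5\right) = 2 q 11 = 22 q$)
$F = \frac{8}{11}$ ($F = \frac{5 + \left(\left(2 - 1\right) + 2\right)}{22 \cdot 0 + 11} = \frac{5 + \left(1 + 2\right)}{0 + 11} = \frac{5 + 3}{11} = 8 \cdot \frac{1}{11} = \frac{8}{11} \approx 0.72727$)
$F \left(-14\right) \left(-16\right) = \frac{8}{11} \left(-14\right) \left(-16\right) = \left(- \frac{112}{11}\right) \left(-16\right) = \frac{1792}{11}$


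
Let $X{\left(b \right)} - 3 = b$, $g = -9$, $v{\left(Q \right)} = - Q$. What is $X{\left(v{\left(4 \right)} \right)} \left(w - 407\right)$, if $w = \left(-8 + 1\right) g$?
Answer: $344$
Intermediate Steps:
$X{\left(b \right)} = 3 + b$
$w = 63$ ($w = \left(-8 + 1\right) \left(-9\right) = \left(-7\right) \left(-9\right) = 63$)
$X{\left(v{\left(4 \right)} \right)} \left(w - 407\right) = \left(3 - 4\right) \left(63 - 407\right) = \left(3 - 4\right) \left(-344\right) = \left(-1\right) \left(-344\right) = 344$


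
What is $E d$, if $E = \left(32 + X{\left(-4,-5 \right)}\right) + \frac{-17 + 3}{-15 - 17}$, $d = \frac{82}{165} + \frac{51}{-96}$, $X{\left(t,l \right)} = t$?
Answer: $- \frac{16471}{16896} \approx -0.97485$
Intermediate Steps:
$d = - \frac{181}{5280}$ ($d = 82 \cdot \frac{1}{165} + 51 \left(- \frac{1}{96}\right) = \frac{82}{165} - \frac{17}{32} = - \frac{181}{5280} \approx -0.03428$)
$E = \frac{455}{16}$ ($E = \left(32 - 4\right) + \frac{-17 + 3}{-15 - 17} = 28 - \frac{14}{-32} = 28 - - \frac{7}{16} = 28 + \frac{7}{16} = \frac{455}{16} \approx 28.438$)
$E d = \frac{455}{16} \left(- \frac{181}{5280}\right) = - \frac{16471}{16896}$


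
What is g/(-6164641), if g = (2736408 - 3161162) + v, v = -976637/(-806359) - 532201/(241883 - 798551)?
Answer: 190660161146522573/2767148616564579492 ≈ 0.068901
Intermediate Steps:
v = 972807631675/448874251812 (v = -976637*(-1/806359) - 532201/(-556668) = 976637/806359 - 532201*(-1/556668) = 976637/806359 + 532201/556668 = 972807631675/448874251812 ≈ 2.1672)
g = -190660161146522573/448874251812 (g = (2736408 - 3161162) + 972807631675/448874251812 = -424754 + 972807631675/448874251812 = -190660161146522573/448874251812 ≈ -4.2475e+5)
g/(-6164641) = -190660161146522573/448874251812/(-6164641) = -190660161146522573/448874251812*(-1/6164641) = 190660161146522573/2767148616564579492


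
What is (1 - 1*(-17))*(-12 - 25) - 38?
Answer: -704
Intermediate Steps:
(1 - 1*(-17))*(-12 - 25) - 38 = (1 + 17)*(-37) - 38 = 18*(-37) - 38 = -666 - 38 = -704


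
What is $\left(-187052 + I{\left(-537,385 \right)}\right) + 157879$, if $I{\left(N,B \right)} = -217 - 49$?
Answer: $-29439$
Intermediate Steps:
$I{\left(N,B \right)} = -266$
$\left(-187052 + I{\left(-537,385 \right)}\right) + 157879 = \left(-187052 - 266\right) + 157879 = -187318 + 157879 = -29439$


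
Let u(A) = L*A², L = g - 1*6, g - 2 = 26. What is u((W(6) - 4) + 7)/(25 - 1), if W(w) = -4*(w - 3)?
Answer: 297/4 ≈ 74.250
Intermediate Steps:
g = 28 (g = 2 + 26 = 28)
W(w) = 12 - 4*w (W(w) = -4*(-3 + w) = 12 - 4*w)
L = 22 (L = 28 - 1*6 = 28 - 6 = 22)
u(A) = 22*A²
u((W(6) - 4) + 7)/(25 - 1) = (22*(((12 - 4*6) - 4) + 7)²)/(25 - 1) = (22*(((12 - 24) - 4) + 7)²)/24 = (22*((-12 - 4) + 7)²)*(1/24) = (22*(-16 + 7)²)*(1/24) = (22*(-9)²)*(1/24) = (22*81)*(1/24) = 1782*(1/24) = 297/4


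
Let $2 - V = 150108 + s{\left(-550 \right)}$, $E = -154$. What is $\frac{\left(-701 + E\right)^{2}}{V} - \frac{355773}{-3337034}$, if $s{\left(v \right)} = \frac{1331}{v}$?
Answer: $- \frac{119302623944133}{25045037499086} \approx -4.7635$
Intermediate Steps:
$V = - \frac{7505179}{50}$ ($V = 2 - \left(150108 + \frac{1331}{-550}\right) = 2 - \left(150108 + 1331 \left(- \frac{1}{550}\right)\right) = 2 - \left(150108 - \frac{121}{50}\right) = 2 - \frac{7505279}{50} = - \frac{7505179}{50} \approx -1.501 \cdot 10^{5}$)
$\frac{\left(-701 + E\right)^{2}}{V} - \frac{355773}{-3337034} = \frac{\left(-701 - 154\right)^{2}}{- \frac{7505179}{50}} - \frac{355773}{-3337034} = \left(-855\right)^{2} \left(- \frac{50}{7505179}\right) - - \frac{355773}{3337034} = 731025 \left(- \frac{50}{7505179}\right) + \frac{355773}{3337034} = - \frac{36551250}{7505179} + \frac{355773}{3337034} = - \frac{119302623944133}{25045037499086}$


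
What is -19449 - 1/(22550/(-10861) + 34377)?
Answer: -7261207278964/373346047 ≈ -19449.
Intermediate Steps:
-19449 - 1/(22550/(-10861) + 34377) = -19449 - 1/(22550*(-1/10861) + 34377) = -19449 - 1/(-22550/10861 + 34377) = -19449 - 1/373346047/10861 = -19449 - 1*10861/373346047 = -19449 - 10861/373346047 = -7261207278964/373346047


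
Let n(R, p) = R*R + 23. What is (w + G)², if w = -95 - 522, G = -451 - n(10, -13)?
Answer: 1418481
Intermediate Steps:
n(R, p) = 23 + R² (n(R, p) = R² + 23 = 23 + R²)
G = -574 (G = -451 - (23 + 10²) = -451 - (23 + 100) = -451 - 1*123 = -451 - 123 = -574)
w = -617
(w + G)² = (-617 - 574)² = (-1191)² = 1418481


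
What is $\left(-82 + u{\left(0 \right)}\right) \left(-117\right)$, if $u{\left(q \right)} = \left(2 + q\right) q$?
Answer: $9594$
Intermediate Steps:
$u{\left(q \right)} = q \left(2 + q\right)$
$\left(-82 + u{\left(0 \right)}\right) \left(-117\right) = \left(-82 + 0 \left(2 + 0\right)\right) \left(-117\right) = \left(-82 + 0 \cdot 2\right) \left(-117\right) = \left(-82 + 0\right) \left(-117\right) = \left(-82\right) \left(-117\right) = 9594$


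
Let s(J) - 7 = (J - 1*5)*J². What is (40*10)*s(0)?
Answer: 2800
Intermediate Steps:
s(J) = 7 + J²*(-5 + J) (s(J) = 7 + (J - 1*5)*J² = 7 + (J - 5)*J² = 7 + (-5 + J)*J² = 7 + J²*(-5 + J))
(40*10)*s(0) = (40*10)*(7 + 0³ - 5*0²) = 400*(7 + 0 - 5*0) = 400*(7 + 0 + 0) = 400*7 = 2800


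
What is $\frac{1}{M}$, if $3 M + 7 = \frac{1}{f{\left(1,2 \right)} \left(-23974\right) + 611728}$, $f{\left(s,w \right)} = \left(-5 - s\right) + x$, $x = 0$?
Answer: $- \frac{755572}{1763001} \approx -0.42857$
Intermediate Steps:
$f{\left(s,w \right)} = -5 - s$ ($f{\left(s,w \right)} = \left(-5 - s\right) + 0 = -5 - s$)
$M = - \frac{1763001}{755572}$ ($M = - \frac{7}{3} + \frac{1}{3 \left(\left(-5 - 1\right) \left(-23974\right) + 611728\right)} = - \frac{7}{3} + \frac{1}{3 \left(\left(-6\right) \left(-23974\right) + 611728\right)} = - \frac{7}{3} + \frac{1}{3 \left(143844 + 611728\right)} = - \frac{7}{3} + \frac{1}{3 \cdot 755572} = - \frac{7}{3} + \frac{1}{3} \cdot \frac{1}{755572} = - \frac{7}{3} + \frac{1}{2266716} = - \frac{1763001}{755572} \approx -2.3333$)
$\frac{1}{M} = \frac{1}{- \frac{1763001}{755572}} = - \frac{755572}{1763001}$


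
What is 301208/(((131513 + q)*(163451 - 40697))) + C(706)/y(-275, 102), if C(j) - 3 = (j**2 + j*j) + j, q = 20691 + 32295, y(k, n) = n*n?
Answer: 1255178216186831/13090538362188 ≈ 95.884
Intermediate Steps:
y(k, n) = n**2
q = 52986
C(j) = 3 + j + 2*j**2 (C(j) = 3 + ((j**2 + j*j) + j) = 3 + ((j**2 + j**2) + j) = 3 + (2*j**2 + j) = 3 + (j + 2*j**2) = 3 + j + 2*j**2)
301208/(((131513 + q)*(163451 - 40697))) + C(706)/y(-275, 102) = 301208/(((131513 + 52986)*(163451 - 40697))) + (3 + 706 + 2*706**2)/(102**2) = 301208/((184499*122754)) + (3 + 706 + 2*498436)/10404 = 301208/22647990246 + (3 + 706 + 996872)*(1/10404) = 301208*(1/22647990246) + 997581*(1/10404) = 150604/11323995123 + 332527/3468 = 1255178216186831/13090538362188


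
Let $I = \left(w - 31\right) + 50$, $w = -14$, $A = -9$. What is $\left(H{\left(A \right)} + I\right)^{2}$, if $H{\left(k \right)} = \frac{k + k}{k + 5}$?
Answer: $\frac{361}{4} \approx 90.25$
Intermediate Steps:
$H{\left(k \right)} = \frac{2 k}{5 + k}$
$I = 5$ ($I = \left(-14 - 31\right) + 50 = -45 + 50 = 5$)
$\left(H{\left(A \right)} + I\right)^{2} = \left(2 \left(-9\right) \frac{1}{5 - 9} + 5\right)^{2} = \left(2 \left(-9\right) \frac{1}{-4} + 5\right)^{2} = \left(2 \left(-9\right) \left(- \frac{1}{4}\right) + 5\right)^{2} = \left(\frac{9}{2} + 5\right)^{2} = \left(\frac{19}{2}\right)^{2} = \frac{361}{4}$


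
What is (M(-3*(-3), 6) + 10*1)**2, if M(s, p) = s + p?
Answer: 625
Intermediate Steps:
M(s, p) = p + s
(M(-3*(-3), 6) + 10*1)**2 = ((6 - 3*(-3)) + 10*1)**2 = ((6 + 9) + 10)**2 = (15 + 10)**2 = 25**2 = 625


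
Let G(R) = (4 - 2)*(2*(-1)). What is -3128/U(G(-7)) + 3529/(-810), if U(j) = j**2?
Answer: -80942/405 ≈ -199.86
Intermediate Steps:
G(R) = -4 (G(R) = 2*(-2) = -4)
-3128/U(G(-7)) + 3529/(-810) = -3128/((-4)**2) + 3529/(-810) = -3128/16 + 3529*(-1/810) = -3128*1/16 - 3529/810 = -391/2 - 3529/810 = -80942/405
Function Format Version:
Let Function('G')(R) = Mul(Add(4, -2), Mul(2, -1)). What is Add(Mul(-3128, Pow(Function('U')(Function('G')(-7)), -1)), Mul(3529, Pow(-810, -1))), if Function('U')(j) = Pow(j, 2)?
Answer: Rational(-80942, 405) ≈ -199.86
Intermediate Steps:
Function('G')(R) = -4 (Function('G')(R) = Mul(2, -2) = -4)
Add(Mul(-3128, Pow(Function('U')(Function('G')(-7)), -1)), Mul(3529, Pow(-810, -1))) = Add(Mul(-3128, Pow(Pow(-4, 2), -1)), Mul(3529, Pow(-810, -1))) = Add(Mul(-3128, Pow(16, -1)), Mul(3529, Rational(-1, 810))) = Add(Mul(-3128, Rational(1, 16)), Rational(-3529, 810)) = Add(Rational(-391, 2), Rational(-3529, 810)) = Rational(-80942, 405)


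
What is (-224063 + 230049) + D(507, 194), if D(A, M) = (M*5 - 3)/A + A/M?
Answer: 589215635/98358 ≈ 5990.5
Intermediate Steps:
D(A, M) = A/M + (-3 + 5*M)/A (D(A, M) = (5*M - 3)/A + A/M = (-3 + 5*M)/A + A/M = A/M + (-3 + 5*M)/A)
(-224063 + 230049) + D(507, 194) = (-224063 + 230049) + (-3/507 + 507/194 + 5*194/507) = 5986 + (-3*1/507 + 507*(1/194) + 5*194*(1/507)) = 5986 + (-1/169 + 507/194 + 970/507) = 5986 + 444647/98358 = 589215635/98358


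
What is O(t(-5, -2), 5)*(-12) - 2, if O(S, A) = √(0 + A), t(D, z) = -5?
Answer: -2 - 12*√5 ≈ -28.833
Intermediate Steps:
O(S, A) = √A
O(t(-5, -2), 5)*(-12) - 2 = √5*(-12) - 2 = -12*√5 - 2 = -2 - 12*√5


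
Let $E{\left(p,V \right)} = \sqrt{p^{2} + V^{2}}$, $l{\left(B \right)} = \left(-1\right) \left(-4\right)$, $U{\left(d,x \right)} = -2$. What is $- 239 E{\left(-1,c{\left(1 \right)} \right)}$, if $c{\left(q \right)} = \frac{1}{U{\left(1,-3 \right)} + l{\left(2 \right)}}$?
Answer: $- \frac{239 \sqrt{5}}{2} \approx -267.21$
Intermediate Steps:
$l{\left(B \right)} = 4$
$c{\left(q \right)} = \frac{1}{2}$ ($c{\left(q \right)} = \frac{1}{-2 + 4} = \frac{1}{2}$)
$E{\left(p,V \right)} = \sqrt{V^{2} + p^{2}}$
$- 239 E{\left(-1,c{\left(1 \right)} \right)} = - 239 \sqrt{\left(\frac{1}{2}\right)^{2} + \left(-1\right)^{2}} = - 239 \sqrt{\frac{1}{4} + 1} = - 239 \sqrt{\frac{5}{4}} = - 239 \frac{\sqrt{5}}{2} = - \frac{239 \sqrt{5}}{2}$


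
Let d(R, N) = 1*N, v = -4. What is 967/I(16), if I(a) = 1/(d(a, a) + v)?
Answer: 11604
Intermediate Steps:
d(R, N) = N
I(a) = 1/(-4 + a) (I(a) = 1/(a - 4) = 1/(-4 + a))
967/I(16) = 967/(1/(-4 + 16)) = 967/(1/12) = 967*12 = 11604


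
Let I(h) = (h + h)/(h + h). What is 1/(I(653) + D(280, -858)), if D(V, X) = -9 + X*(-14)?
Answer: 1/12004 ≈ 8.3306e-5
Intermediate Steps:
D(V, X) = -9 - 14*X
I(h) = 1 (I(h) = (2*h)/((2*h)) = (2*h)*(1/(2*h)) = 1)
1/(I(653) + D(280, -858)) = 1/(1 + (-9 - 14*(-858))) = 1/(1 + (-9 + 12012)) = 1/(1 + 12003) = 1/12004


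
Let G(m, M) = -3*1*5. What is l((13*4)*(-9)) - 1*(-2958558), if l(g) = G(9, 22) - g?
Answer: 2959011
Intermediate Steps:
G(m, M) = -15 (G(m, M) = -3*5 = -15)
l(g) = -15 - g
l((13*4)*(-9)) - 1*(-2958558) = (-15 - 13*4*(-9)) - 1*(-2958558) = (-15 - 52*(-9)) + 2958558 = (-15 - 1*(-468)) + 2958558 = (-15 + 468) + 2958558 = 453 + 2958558 = 2959011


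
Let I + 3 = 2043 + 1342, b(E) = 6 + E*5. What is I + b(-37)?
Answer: 3203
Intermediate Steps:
b(E) = 6 + 5*E
I = 3382 (I = -3 + (2043 + 1342) = -3 + 3385 = 3382)
I + b(-37) = 3382 + (6 + 5*(-37)) = 3382 + (6 - 185) = 3382 - 179 = 3203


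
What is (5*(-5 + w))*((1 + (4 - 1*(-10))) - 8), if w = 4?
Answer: -35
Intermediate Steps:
(5*(-5 + w))*((1 + (4 - 1*(-10))) - 8) = (5*(-5 + 4))*((1 + (4 - 1*(-10))) - 8) = (5*(-1))*((1 + (4 + 10)) - 8) = -5*((1 + 14) - 8) = -5*(15 - 8) = -5*7 = -35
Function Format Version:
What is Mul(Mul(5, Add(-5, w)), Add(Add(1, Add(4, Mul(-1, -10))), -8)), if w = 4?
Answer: -35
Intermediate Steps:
Mul(Mul(5, Add(-5, w)), Add(Add(1, Add(4, Mul(-1, -10))), -8)) = Mul(Mul(5, Add(-5, 4)), Add(Add(1, Add(4, Mul(-1, -10))), -8)) = Mul(Mul(5, -1), Add(Add(1, Add(4, 10)), -8)) = Mul(-5, Add(Add(1, 14), -8)) = Mul(-5, Add(15, -8)) = Mul(-5, 7) = -35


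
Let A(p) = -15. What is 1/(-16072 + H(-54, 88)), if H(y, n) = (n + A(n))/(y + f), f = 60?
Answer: -6/96359 ≈ -6.2267e-5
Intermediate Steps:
H(y, n) = (-15 + n)/(60 + y) (H(y, n) = (n - 15)/(y + 60) = (-15 + n)/(60 + y))
1/(-16072 + H(-54, 88)) = 1/(-16072 + (-15 + 88)/(60 - 54)) = 1/(-16072 + 73/6) = 1/(-96359/6) = -6/96359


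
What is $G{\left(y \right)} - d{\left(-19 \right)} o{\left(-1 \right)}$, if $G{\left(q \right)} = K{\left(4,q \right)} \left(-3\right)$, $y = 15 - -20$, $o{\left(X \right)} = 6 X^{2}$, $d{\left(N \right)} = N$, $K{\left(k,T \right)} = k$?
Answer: $102$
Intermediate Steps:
$y = 35$ ($y = 15 + 20 = 35$)
$G{\left(q \right)} = -12$ ($G{\left(q \right)} = 4 \left(-3\right) = -12$)
$G{\left(y \right)} - d{\left(-19 \right)} o{\left(-1 \right)} = -12 - - 19 \cdot 6 \left(-1\right)^{2} = -12 - - 19 \cdot 6 \cdot 1 = -12 - \left(-19\right) 6 = -12 - -114 = -12 + 114 = 102$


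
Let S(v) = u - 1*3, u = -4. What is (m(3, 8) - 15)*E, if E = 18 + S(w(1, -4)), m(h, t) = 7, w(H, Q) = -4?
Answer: -88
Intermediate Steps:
S(v) = -7 (S(v) = -4 - 1*3 = -4 - 3 = -7)
E = 11 (E = 18 - 7 = 11)
(m(3, 8) - 15)*E = (7 - 15)*11 = -8*11 = -88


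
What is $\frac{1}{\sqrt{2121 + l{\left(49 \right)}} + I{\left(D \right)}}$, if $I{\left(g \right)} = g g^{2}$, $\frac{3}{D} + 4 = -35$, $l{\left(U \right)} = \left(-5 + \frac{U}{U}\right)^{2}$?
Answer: $\frac{2197}{10314890832} + \frac{4826809 \sqrt{2137}}{10314890832} \approx 0.021632$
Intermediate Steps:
$l{\left(U \right)} = 16$ ($l{\left(U \right)} = \left(-5 + 1\right)^{2} = \left(-4\right)^{2} = 16$)
$D = - \frac{1}{13}$ ($D = \frac{3}{-4 - 35} = \frac{3}{-39} = 3 \left(- \frac{1}{39}\right) = - \frac{1}{13} \approx -0.076923$)
$I{\left(g \right)} = g^{3}$
$\frac{1}{\sqrt{2121 + l{\left(49 \right)}} + I{\left(D \right)}} = \frac{1}{\sqrt{2121 + 16} + \left(- \frac{1}{13}\right)^{3}} = \frac{1}{\sqrt{2137} - \frac{1}{2197}} = \frac{1}{- \frac{1}{2197} + \sqrt{2137}}$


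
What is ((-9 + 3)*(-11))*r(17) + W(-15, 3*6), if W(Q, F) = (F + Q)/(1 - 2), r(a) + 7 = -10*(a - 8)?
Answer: -6405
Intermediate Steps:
r(a) = 73 - 10*a (r(a) = -7 - 10*(a - 8) = -7 - 10*(-8 + a) = -7 + (80 - 10*a) = 73 - 10*a)
W(Q, F) = -F - Q (W(Q, F) = (F + Q)/(-1) = (F + Q)*(-1) = -F - Q)
((-9 + 3)*(-11))*r(17) + W(-15, 3*6) = ((-9 + 3)*(-11))*(73 - 10*17) + (-3*6 - 1*(-15)) = (-6*(-11))*(73 - 170) + (-1*18 + 15) = 66*(-97) + (-18 + 15) = -6402 - 3 = -6405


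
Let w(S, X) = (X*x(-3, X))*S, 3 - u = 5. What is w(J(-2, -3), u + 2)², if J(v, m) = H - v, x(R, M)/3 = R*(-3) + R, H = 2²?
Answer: 0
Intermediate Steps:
u = -2 (u = 3 - 1*5 = 3 - 5 = -2)
H = 4
x(R, M) = -6*R (x(R, M) = 3*(R*(-3) + R) = 3*(-3*R + R) = 3*(-2*R) = -6*R)
J(v, m) = 4 - v
w(S, X) = 18*S*X (w(S, X) = (X*(-6*(-3)))*S = (X*18)*S = (18*X)*S = 18*S*X)
w(J(-2, -3), u + 2)² = (18*(4 - 1*(-2))*(-2 + 2))² = (18*(4 + 2)*0)² = (18*6*0)² = 0² = 0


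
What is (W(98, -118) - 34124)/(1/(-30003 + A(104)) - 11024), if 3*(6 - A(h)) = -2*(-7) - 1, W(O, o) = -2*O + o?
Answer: 3099557752/992204099 ≈ 3.1239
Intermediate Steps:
W(O, o) = o - 2*O
A(h) = 5/3 (A(h) = 6 - (-2*(-7) - 1)/3 = 6 - (14 - 1)/3 = 6 - ⅓*13 = 6 - 13/3 = 5/3)
(W(98, -118) - 34124)/(1/(-30003 + A(104)) - 11024) = ((-118 - 2*98) - 34124)/(1/(-30003 + 5/3) - 11024) = ((-118 - 196) - 34124)/(1/(-90004/3) - 11024) = (-314 - 34124)/(-3/90004 - 11024) = -34438/(-992204099/90004) = -34438*(-90004/992204099) = 3099557752/992204099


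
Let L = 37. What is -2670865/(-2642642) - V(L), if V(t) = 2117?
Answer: -5591802249/2642642 ≈ -2116.0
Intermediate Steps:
-2670865/(-2642642) - V(L) = -2670865/(-2642642) - 1*2117 = -2670865*(-1/2642642) - 2117 = 2670865/2642642 - 2117 = -5591802249/2642642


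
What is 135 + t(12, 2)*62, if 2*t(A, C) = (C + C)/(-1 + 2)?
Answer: 259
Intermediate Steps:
t(A, C) = C (t(A, C) = ((C + C)/(-1 + 2))/2 = ((2*C)/1)/2 = ((2*C)*1)/2 = (2*C)/2 = C)
135 + t(12, 2)*62 = 135 + 2*62 = 135 + 124 = 259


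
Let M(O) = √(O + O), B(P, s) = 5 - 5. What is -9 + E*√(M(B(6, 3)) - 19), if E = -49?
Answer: -9 - 49*I*√19 ≈ -9.0 - 213.59*I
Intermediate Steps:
B(P, s) = 0
M(O) = √2*√O (M(O) = √(2*O) = √2*√O)
-9 + E*√(M(B(6, 3)) - 19) = -9 - 49*√(√2*√0 - 19) = -9 - 49*√(√2*0 - 19) = -9 - 49*√(0 - 19) = -9 - 49*I*√19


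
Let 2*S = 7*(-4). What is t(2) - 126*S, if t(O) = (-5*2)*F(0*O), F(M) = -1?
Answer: 1774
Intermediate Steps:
t(O) = 10 (t(O) = -5*2*(-1) = -10*(-1) = 10)
S = -14 (S = (7*(-4))/2 = (½)*(-28) = -14)
t(2) - 126*S = 10 - 126*(-14) = 10 + 1764 = 1774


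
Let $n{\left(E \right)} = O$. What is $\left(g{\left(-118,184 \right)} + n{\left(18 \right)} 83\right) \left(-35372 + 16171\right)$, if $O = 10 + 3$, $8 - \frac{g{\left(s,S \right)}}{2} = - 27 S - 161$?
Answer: $-217988953$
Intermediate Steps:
$g{\left(s,S \right)} = 338 + 54 S$ ($g{\left(s,S \right)} = 16 - 2 \left(- 27 S - 161\right) = 16 - 2 \left(-161 - 27 S\right) = 16 + \left(322 + 54 S\right) = 338 + 54 S$)
$O = 13$
$n{\left(E \right)} = 13$
$\left(g{\left(-118,184 \right)} + n{\left(18 \right)} 83\right) \left(-35372 + 16171\right) = \left(\left(338 + 54 \cdot 184\right) + 13 \cdot 83\right) \left(-35372 + 16171\right) = \left(\left(338 + 9936\right) + 1079\right) \left(-19201\right) = \left(10274 + 1079\right) \left(-19201\right) = 11353 \left(-19201\right) = -217988953$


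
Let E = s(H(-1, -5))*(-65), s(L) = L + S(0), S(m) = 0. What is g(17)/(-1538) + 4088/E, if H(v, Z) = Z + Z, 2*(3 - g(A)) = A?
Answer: 6290919/999700 ≈ 6.2928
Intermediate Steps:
g(A) = 3 - A/2
H(v, Z) = 2*Z
s(L) = L (s(L) = L + 0 = L)
E = 650 (E = (2*(-5))*(-65) = -10*(-65) = 650)
g(17)/(-1538) + 4088/E = (3 - ½*17)/(-1538) + 4088/650 = (3 - 17/2)*(-1/1538) + 4088*(1/650) = -11/2*(-1/1538) + 2044/325 = 11/3076 + 2044/325 = 6290919/999700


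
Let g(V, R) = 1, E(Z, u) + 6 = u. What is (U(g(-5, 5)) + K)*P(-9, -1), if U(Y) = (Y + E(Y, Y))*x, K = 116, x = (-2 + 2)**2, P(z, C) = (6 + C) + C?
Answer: 464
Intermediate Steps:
P(z, C) = 6 + 2*C
x = 0 (x = 0**2 = 0)
E(Z, u) = -6 + u
U(Y) = 0 (U(Y) = (Y + (-6 + Y))*0 = (-6 + 2*Y)*0 = 0)
(U(g(-5, 5)) + K)*P(-9, -1) = (0 + 116)*(6 + 2*(-1)) = 116*(6 - 2) = 116*4 = 464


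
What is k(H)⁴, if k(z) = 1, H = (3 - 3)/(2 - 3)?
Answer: 1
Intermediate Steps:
H = 0 (H = 0/(-1) = 0*(-1) = 0)
k(H)⁴ = 1⁴ = 1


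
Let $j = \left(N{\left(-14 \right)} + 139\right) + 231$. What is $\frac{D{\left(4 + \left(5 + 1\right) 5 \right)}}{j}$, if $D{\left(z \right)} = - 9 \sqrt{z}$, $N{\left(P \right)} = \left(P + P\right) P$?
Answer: $- \frac{3 \sqrt{34}}{254} \approx -0.068869$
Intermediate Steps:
$N{\left(P \right)} = 2 P^{2}$ ($N{\left(P \right)} = 2 P P = 2 P^{2}$)
$j = 762$ ($j = \left(2 \left(-14\right)^{2} + 139\right) + 231 = \left(2 \cdot 196 + 139\right) + 231 = \left(392 + 139\right) + 231 = 531 + 231 = 762$)
$\frac{D{\left(4 + \left(5 + 1\right) 5 \right)}}{j} = \frac{\left(-9\right) \sqrt{4 + \left(5 + 1\right) 5}}{762} = - 9 \sqrt{4 + 6 \cdot 5} \cdot \frac{1}{762} = - 9 \sqrt{4 + 30} \cdot \frac{1}{762} = - 9 \sqrt{34} \cdot \frac{1}{762} = - \frac{3 \sqrt{34}}{254}$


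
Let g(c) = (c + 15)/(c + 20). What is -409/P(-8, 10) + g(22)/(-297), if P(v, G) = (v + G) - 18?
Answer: 2550637/99792 ≈ 25.560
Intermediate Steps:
g(c) = (15 + c)/(20 + c)
P(v, G) = -18 + G + v (P(v, G) = (G + v) - 18 = -18 + G + v)
-409/P(-8, 10) + g(22)/(-297) = -409/(-18 + 10 - 8) + ((15 + 22)/(20 + 22))/(-297) = -409/(-16) + (37/42)*(-1/297) = -409*(-1/16) + ((1/42)*37)*(-1/297) = 409/16 + (37/42)*(-1/297) = 409/16 - 37/12474 = 2550637/99792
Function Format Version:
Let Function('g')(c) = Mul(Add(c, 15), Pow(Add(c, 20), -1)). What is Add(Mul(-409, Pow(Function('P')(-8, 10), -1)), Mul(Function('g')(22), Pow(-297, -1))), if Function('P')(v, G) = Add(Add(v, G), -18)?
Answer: Rational(2550637, 99792) ≈ 25.560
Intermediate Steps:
Function('g')(c) = Mul(Pow(Add(20, c), -1), Add(15, c)) (Function('g')(c) = Mul(Add(15, c), Pow(Add(20, c), -1)) = Mul(Pow(Add(20, c), -1), Add(15, c)))
Function('P')(v, G) = Add(-18, G, v) (Function('P')(v, G) = Add(Add(G, v), -18) = Add(-18, G, v))
Add(Mul(-409, Pow(Function('P')(-8, 10), -1)), Mul(Function('g')(22), Pow(-297, -1))) = Add(Mul(-409, Pow(Add(-18, 10, -8), -1)), Mul(Mul(Pow(Add(20, 22), -1), Add(15, 22)), Pow(-297, -1))) = Add(Mul(-409, Pow(-16, -1)), Mul(Mul(Pow(42, -1), 37), Rational(-1, 297))) = Add(Mul(-409, Rational(-1, 16)), Mul(Mul(Rational(1, 42), 37), Rational(-1, 297))) = Add(Rational(409, 16), Mul(Rational(37, 42), Rational(-1, 297))) = Add(Rational(409, 16), Rational(-37, 12474)) = Rational(2550637, 99792)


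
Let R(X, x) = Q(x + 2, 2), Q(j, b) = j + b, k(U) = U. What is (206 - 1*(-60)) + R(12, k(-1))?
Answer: 269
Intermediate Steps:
Q(j, b) = b + j
R(X, x) = 4 + x (R(X, x) = 2 + (x + 2) = 2 + (2 + x) = 4 + x)
(206 - 1*(-60)) + R(12, k(-1)) = (206 - 1*(-60)) + (4 - 1) = (206 + 60) + 3 = 266 + 3 = 269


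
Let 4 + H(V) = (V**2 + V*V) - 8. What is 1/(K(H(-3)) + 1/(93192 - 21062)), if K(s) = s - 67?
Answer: -72130/4399929 ≈ -0.016393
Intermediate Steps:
H(V) = -12 + 2*V**2 (H(V) = -4 + ((V**2 + V*V) - 8) = -4 + ((V**2 + V**2) - 8) = -4 + (2*V**2 - 8) = -4 + (-8 + 2*V**2) = -12 + 2*V**2)
K(s) = -67 + s
1/(K(H(-3)) + 1/(93192 - 21062)) = 1/((-67 + (-12 + 2*(-3)**2)) + 1/(93192 - 21062)) = 1/((-67 + (-12 + 2*9)) + 1/72130) = 1/((-67 + (-12 + 18)) + 1/72130) = 1/((-67 + 6) + 1/72130) = 1/(-61 + 1/72130) = 1/(-4399929/72130) = -72130/4399929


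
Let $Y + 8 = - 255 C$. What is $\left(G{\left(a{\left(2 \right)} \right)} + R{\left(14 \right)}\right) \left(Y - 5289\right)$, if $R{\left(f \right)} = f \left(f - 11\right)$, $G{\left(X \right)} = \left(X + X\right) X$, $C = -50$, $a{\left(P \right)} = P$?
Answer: $372650$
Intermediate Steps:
$G{\left(X \right)} = 2 X^{2}$ ($G{\left(X \right)} = 2 X X = 2 X^{2}$)
$R{\left(f \right)} = f \left(-11 + f\right)$
$Y = 12742$ ($Y = -8 - -12750 = -8 + 12750 = 12742$)
$\left(G{\left(a{\left(2 \right)} \right)} + R{\left(14 \right)}\right) \left(Y - 5289\right) = \left(2 \cdot 2^{2} + 14 \left(-11 + 14\right)\right) \left(12742 - 5289\right) = \left(2 \cdot 4 + 14 \cdot 3\right) 7453 = \left(8 + 42\right) 7453 = 50 \cdot 7453 = 372650$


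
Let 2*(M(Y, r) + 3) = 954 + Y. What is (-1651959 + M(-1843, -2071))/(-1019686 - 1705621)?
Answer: 3304813/5450614 ≈ 0.60632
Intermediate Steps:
M(Y, r) = 474 + Y/2 (M(Y, r) = -3 + (954 + Y)/2 = -3 + (477 + Y/2) = 474 + Y/2)
(-1651959 + M(-1843, -2071))/(-1019686 - 1705621) = (-1651959 + (474 + (½)*(-1843)))/(-1019686 - 1705621) = (-1651959 + (474 - 1843/2))/(-2725307) = (-1651959 - 895/2)*(-1/2725307) = -3304813/2*(-1/2725307) = 3304813/5450614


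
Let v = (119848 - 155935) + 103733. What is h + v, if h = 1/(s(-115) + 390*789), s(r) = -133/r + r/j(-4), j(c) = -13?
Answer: 31119960816479/460041404 ≈ 67646.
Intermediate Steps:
v = 67646 (v = -36087 + 103733 = 67646)
s(r) = -133/r - r/13 (s(r) = -133/r + r/(-13) = -133/r + r*(-1/13) = -133/r - r/13)
h = 1495/460041404 (h = 1/((-133/(-115) - 1/13*(-115)) + 390*789) = 1/((-133*(-1/115) + 115/13) + 307710) = 1/((133/115 + 115/13) + 307710) = 1/(14954/1495 + 307710) = 1/(460041404/1495) = 1495/460041404 ≈ 3.2497e-6)
h + v = 1495/460041404 + 67646 = 31119960816479/460041404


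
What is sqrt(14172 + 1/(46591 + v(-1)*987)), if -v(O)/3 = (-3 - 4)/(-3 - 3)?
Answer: sqrt(871757263054)/7843 ≈ 119.05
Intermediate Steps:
v(O) = -7/2 (v(O) = -3*(-3 - 4)/(-3 - 3) = -(-21)/(-6) = -(-21)*(-1)/6 = -3*7/6 = -7/2)
sqrt(14172 + 1/(46591 + v(-1)*987)) = sqrt(14172 + 1/(46591 - 7/2*987)) = sqrt(14172 + 1/(46591 - 6909/2)) = sqrt(14172 + 1/(86273/2)) = sqrt(14172 + 2/86273) = sqrt(1222660958/86273) = sqrt(871757263054)/7843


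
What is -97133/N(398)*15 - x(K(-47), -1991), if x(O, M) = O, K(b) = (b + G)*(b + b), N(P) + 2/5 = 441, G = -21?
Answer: -21366551/2203 ≈ -9698.8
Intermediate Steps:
N(P) = 2203/5 (N(P) = -⅖ + 441 = 2203/5)
K(b) = 2*b*(-21 + b) (K(b) = (b - 21)*(b + b) = (-21 + b)*(2*b) = 2*b*(-21 + b))
-97133/N(398)*15 - x(K(-47), -1991) = -97133/2203/5*15 - 2*(-47)*(-21 - 47) = -97133*5/2203*15 - 2*(-47)*(-68) = -485665/2203*15 - 1*6392 = -7284975/2203 - 6392 = -21366551/2203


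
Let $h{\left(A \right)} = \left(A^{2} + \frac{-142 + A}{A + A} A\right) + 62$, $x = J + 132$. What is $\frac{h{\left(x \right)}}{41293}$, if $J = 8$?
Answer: $\frac{19661}{41293} \approx 0.47613$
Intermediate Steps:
$x = 140$ ($x = 8 + 132 = 140$)
$h{\left(A \right)} = -9 + A^{2} + \frac{A}{2}$ ($h{\left(A \right)} = \left(A^{2} + \frac{-142 + A}{2 A} A\right) + 62 = \left(A^{2} + \left(-71 + \frac{A}{2}\right)\right) + 62 = \left(-71 + A^{2} + \frac{A}{2}\right) + 62 = -9 + A^{2} + \frac{A}{2}$)
$\frac{h{\left(x \right)}}{41293} = \frac{-9 + 140^{2} + \frac{1}{2} \cdot 140}{41293} = \left(-9 + 19600 + 70\right) \frac{1}{41293} = 19661 \cdot \frac{1}{41293} = \frac{19661}{41293}$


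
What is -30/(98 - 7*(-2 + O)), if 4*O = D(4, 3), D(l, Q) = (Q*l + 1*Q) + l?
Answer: -8/21 ≈ -0.38095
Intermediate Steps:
D(l, Q) = Q + l + Q*l (D(l, Q) = (Q*l + Q) + l = (Q + Q*l) + l = Q + l + Q*l)
O = 19/4 (O = (3 + 4 + 3*4)/4 = (3 + 4 + 12)/4 = (¼)*19 = 19/4 ≈ 4.7500)
-30/(98 - 7*(-2 + O)) = -30/(98 - 7*(-2 + 19/4)) = -30/(98 - 7*11/4) = -30/(98 - 77/4) = -30/(315/4) = (4/315)*(-30) = -8/21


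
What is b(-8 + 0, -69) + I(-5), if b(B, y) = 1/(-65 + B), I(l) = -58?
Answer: -4235/73 ≈ -58.014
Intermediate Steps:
b(-8 + 0, -69) + I(-5) = 1/(-65 + (-8 + 0)) - 58 = 1/(-65 - 8) - 58 = 1/(-73) - 58 = -1/73 - 58 = -4235/73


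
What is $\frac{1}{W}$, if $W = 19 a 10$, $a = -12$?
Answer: $- \frac{1}{2280} \approx -0.0004386$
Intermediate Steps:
$W = -2280$ ($W = 19 \left(-12\right) 10 = \left(-228\right) 10 = -2280$)
$\frac{1}{W} = \frac{1}{-2280} = - \frac{1}{2280}$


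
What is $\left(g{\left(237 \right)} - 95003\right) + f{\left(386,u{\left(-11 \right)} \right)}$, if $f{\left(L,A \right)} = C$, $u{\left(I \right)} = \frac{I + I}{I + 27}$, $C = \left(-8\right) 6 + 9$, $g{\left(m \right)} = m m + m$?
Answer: $-38636$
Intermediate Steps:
$g{\left(m \right)} = m + m^{2}$ ($g{\left(m \right)} = m^{2} + m = m + m^{2}$)
$C = -39$ ($C = -48 + 9 = -39$)
$u{\left(I \right)} = \frac{2 I}{27 + I}$
$f{\left(L,A \right)} = -39$
$\left(g{\left(237 \right)} - 95003\right) + f{\left(386,u{\left(-11 \right)} \right)} = \left(237 \left(1 + 237\right) - 95003\right) - 39 = \left(237 \cdot 238 - 95003\right) - 39 = \left(56406 - 95003\right) - 39 = -38597 - 39 = -38636$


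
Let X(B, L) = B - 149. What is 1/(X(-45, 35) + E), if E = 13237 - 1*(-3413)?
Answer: 1/16456 ≈ 6.0768e-5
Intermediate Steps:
X(B, L) = -149 + B
E = 16650 (E = 13237 + 3413 = 16650)
1/(X(-45, 35) + E) = 1/((-149 - 45) + 16650) = 1/(-194 + 16650) = 1/16456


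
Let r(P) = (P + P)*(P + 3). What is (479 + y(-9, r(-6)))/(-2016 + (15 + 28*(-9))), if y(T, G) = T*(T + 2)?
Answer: -542/2253 ≈ -0.24057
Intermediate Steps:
r(P) = 2*P*(3 + P) (r(P) = (2*P)*(3 + P) = 2*P*(3 + P))
y(T, G) = T*(2 + T)
(479 + y(-9, r(-6)))/(-2016 + (15 + 28*(-9))) = (479 - 9*(2 - 9))/(-2016 + (15 + 28*(-9))) = (479 - 9*(-7))/(-2016 + (15 - 252)) = (479 + 63)/(-2016 - 237) = 542/(-2253) = 542*(-1/2253) = -542/2253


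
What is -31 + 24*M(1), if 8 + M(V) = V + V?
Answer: -175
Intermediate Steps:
M(V) = -8 + 2*V (M(V) = -8 + (V + V) = -8 + 2*V)
-31 + 24*M(1) = -31 + 24*(-8 + 2*1) = -31 + 24*(-8 + 2) = -31 + 24*(-6) = -31 - 144 = -175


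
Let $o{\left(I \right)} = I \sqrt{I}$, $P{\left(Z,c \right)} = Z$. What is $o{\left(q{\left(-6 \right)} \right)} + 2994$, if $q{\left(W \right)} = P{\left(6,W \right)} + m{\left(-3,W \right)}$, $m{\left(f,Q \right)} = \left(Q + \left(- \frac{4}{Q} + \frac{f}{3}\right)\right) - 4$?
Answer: $2994 - \frac{13 i \sqrt{39}}{9} \approx 2994.0 - 9.0206 i$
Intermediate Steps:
$m{\left(f,Q \right)} = -4 + Q - \frac{4}{Q} + \frac{f}{3}$ ($m{\left(f,Q \right)} = \left(Q + \left(- \frac{4}{Q} + f \frac{1}{3}\right)\right) - 4 = \left(Q + \left(- \frac{4}{Q} + \frac{f}{3}\right)\right) - 4 = \left(Q - \frac{4}{Q} + \frac{f}{3}\right) - 4 = -4 + Q - \frac{4}{Q} + \frac{f}{3}$)
$q{\left(W \right)} = 1 + W - \frac{4}{W}$ ($q{\left(W \right)} = 6 + \left(-4 + W - \frac{4}{W} + \frac{1}{3} \left(-3\right)\right) = 6 - \left(5 - W + \frac{4}{W}\right) = 1 + W - \frac{4}{W}$)
$o{\left(I \right)} = I^{\frac{3}{2}}$
$o{\left(q{\left(-6 \right)} \right)} + 2994 = \left(1 - 6 - \frac{4}{-6}\right)^{\frac{3}{2}} + 2994 = \left(1 - 6 - - \frac{2}{3}\right)^{\frac{3}{2}} + 2994 = \left(1 - 6 + \frac{2}{3}\right)^{\frac{3}{2}} + 2994 = \left(- \frac{13}{3}\right)^{\frac{3}{2}} + 2994 = - \frac{13 i \sqrt{39}}{9} + 2994 = 2994 - \frac{13 i \sqrt{39}}{9}$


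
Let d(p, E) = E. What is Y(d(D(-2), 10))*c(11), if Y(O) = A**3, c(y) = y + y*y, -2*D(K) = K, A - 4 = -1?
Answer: 3564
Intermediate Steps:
A = 3 (A = 4 - 1 = 3)
D(K) = -K/2
c(y) = y + y**2
Y(O) = 27 (Y(O) = 3**3 = 27)
Y(d(D(-2), 10))*c(11) = 27*(11*(1 + 11)) = 27*(11*12) = 27*132 = 3564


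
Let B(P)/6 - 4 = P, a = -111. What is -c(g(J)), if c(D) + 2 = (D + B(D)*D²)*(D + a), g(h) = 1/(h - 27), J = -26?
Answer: 6701950/7890481 ≈ 0.84937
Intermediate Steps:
B(P) = 24 + 6*P
g(h) = 1/(-27 + h)
c(D) = -2 + (-111 + D)*(D + D²*(24 + 6*D)) (c(D) = -2 + (D + (24 + 6*D)*D²)*(D - 111) = -2 + (D + D²*(24 + 6*D))*(-111 + D) = -2 + (-111 + D)*(D + D²*(24 + 6*D)))
-c(g(J)) = -(-2 - 2663/(-27 - 26)² - 642/(-27 - 26)³ - 111/(-27 - 26) + 6*(1/(-27 - 26))⁴) = -(-2 - 2663*(1/(-53))² - 642*(1/(-53))³ - 111/(-53) + 6*(1/(-53))⁴) = -(-2 - 2663*(-1/53)² - 642*(-1/53)³ - 111*(-1/53) + 6*(-1/53)⁴) = -(-2 - 2663*1/2809 - 642*(-1/148877) + 111/53 + 6*(1/7890481)) = -(-2 - 2663/2809 + 642/148877 + 111/53 + 6/7890481) = -1*(-6701950/7890481) = 6701950/7890481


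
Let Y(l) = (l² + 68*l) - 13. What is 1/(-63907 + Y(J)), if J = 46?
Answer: -1/58676 ≈ -1.7043e-5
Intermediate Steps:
Y(l) = -13 + l² + 68*l
1/(-63907 + Y(J)) = 1/(-63907 + (-13 + 46² + 68*46)) = 1/(-63907 + (-13 + 2116 + 3128)) = 1/(-63907 + 5231) = 1/(-58676) = -1/58676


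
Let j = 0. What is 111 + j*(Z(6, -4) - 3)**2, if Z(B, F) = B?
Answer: 111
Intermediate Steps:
111 + j*(Z(6, -4) - 3)**2 = 111 + 0*(6 - 3)**2 = 111 + 0*3**2 = 111 + 0*9 = 111 + 0 = 111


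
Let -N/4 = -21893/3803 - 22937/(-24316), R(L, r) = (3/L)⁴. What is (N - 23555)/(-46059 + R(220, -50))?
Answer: 424869843863460160000/831462069680063962201 ≈ 0.51099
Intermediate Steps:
R(L, r) = 81/L⁴
N = 445120777/23118437 (N = -4*(-21893/3803 - 22937/(-24316)) = -4*(-21893*1/3803 - 22937*(-1/24316)) = -4*(-21893/3803 + 22937/24316) = -4*(-445120777/92473748) = 445120777/23118437 ≈ 19.254)
(N - 23555)/(-46059 + R(220, -50)) = (445120777/23118437 - 23555)/(-46059 + 81/220⁴) = -544109662758/(23118437*(-46059 + 81*(1/2342560000))) = -544109662758/(23118437*(-46059 + 81/2342560000)) = -544109662758/(23118437*(-107895971039919/2342560000)) = -544109662758/23118437*(-2342560000/107895971039919) = 424869843863460160000/831462069680063962201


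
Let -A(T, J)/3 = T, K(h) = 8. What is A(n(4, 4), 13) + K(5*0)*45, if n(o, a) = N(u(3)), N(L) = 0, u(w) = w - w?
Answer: 360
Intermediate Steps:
u(w) = 0
n(o, a) = 0
A(T, J) = -3*T
A(n(4, 4), 13) + K(5*0)*45 = -3*0 + 8*45 = 0 + 360 = 360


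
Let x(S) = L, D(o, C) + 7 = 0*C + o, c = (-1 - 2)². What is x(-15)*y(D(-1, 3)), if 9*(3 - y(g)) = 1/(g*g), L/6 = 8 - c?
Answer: -1727/96 ≈ -17.990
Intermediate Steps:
c = 9 (c = (-3)² = 9)
L = -6 (L = 6*(8 - 1*9) = 6*(8 - 9) = 6*(-1) = -6)
D(o, C) = -7 + o (D(o, C) = -7 + (0*C + o) = -7 + (0 + o) = -7 + o)
x(S) = -6
y(g) = 3 - 1/(9*g²)
x(-15)*y(D(-1, 3)) = -6*(3 - 1/(9*(-7 - 1)²)) = -6*(3 - ⅑/(-8)²) = -6*(3 - ⅑*1/64) = -6*(3 - 1/576) = -6*1727/576 = -1727/96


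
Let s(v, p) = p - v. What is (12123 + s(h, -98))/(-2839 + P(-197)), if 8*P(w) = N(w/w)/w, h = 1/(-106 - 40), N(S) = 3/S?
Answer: -1383452988/326621491 ≈ -4.2356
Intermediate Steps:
h = -1/146 (h = 1/(-146) = -1/146 ≈ -0.0068493)
P(w) = 3/(8*w) (P(w) = ((3/((w/w)))/w)/8 = ((3/1)/w)/8 = ((3*1)/w)/8 = (3/w)/8 = 3/(8*w))
(12123 + s(h, -98))/(-2839 + P(-197)) = (12123 + (-98 - 1*(-1/146)))/(-2839 + (3/8)/(-197)) = (12123 + (-98 + 1/146))/(-2839 + (3/8)*(-1/197)) = (12123 - 14307/146)/(-2839 - 3/1576) = 1755651/(146*(-4474267/1576)) = (1755651/146)*(-1576/4474267) = -1383452988/326621491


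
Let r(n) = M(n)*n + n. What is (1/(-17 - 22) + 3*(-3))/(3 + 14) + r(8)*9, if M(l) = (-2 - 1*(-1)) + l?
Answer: 381536/663 ≈ 575.47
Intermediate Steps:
M(l) = -1 + l (M(l) = (-2 + 1) + l = -1 + l)
r(n) = n + n*(-1 + n) (r(n) = (-1 + n)*n + n = n*(-1 + n) + n = n + n*(-1 + n))
(1/(-17 - 22) + 3*(-3))/(3 + 14) + r(8)*9 = (1/(-17 - 22) + 3*(-3))/(3 + 14) + 8**2*9 = (1/(-39) - 9)/17 + 64*9 = (-1/39 - 9)*(1/17) + 576 = -352/39*1/17 + 576 = -352/663 + 576 = 381536/663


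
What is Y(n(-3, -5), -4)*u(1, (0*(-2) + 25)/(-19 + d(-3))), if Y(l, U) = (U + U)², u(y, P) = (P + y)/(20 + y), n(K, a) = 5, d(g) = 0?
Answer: -128/133 ≈ -0.96241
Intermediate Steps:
u(y, P) = (P + y)/(20 + y)
Y(l, U) = 4*U² (Y(l, U) = (2*U)² = 4*U²)
Y(n(-3, -5), -4)*u(1, (0*(-2) + 25)/(-19 + d(-3))) = (4*(-4)²)*(((0*(-2) + 25)/(-19 + 0) + 1)/(20 + 1)) = (4*16)*(((0 + 25)/(-19) + 1)/21) = 64*((25*(-1/19) + 1)/21) = 64*((-25/19 + 1)/21) = 64*((1/21)*(-6/19)) = 64*(-2/133) = -128/133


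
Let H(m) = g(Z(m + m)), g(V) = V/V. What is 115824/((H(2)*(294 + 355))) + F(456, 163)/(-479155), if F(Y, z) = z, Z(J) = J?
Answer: 55497542933/310971595 ≈ 178.47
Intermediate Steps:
g(V) = 1
H(m) = 1
115824/((H(2)*(294 + 355))) + F(456, 163)/(-479155) = 115824/((1*(294 + 355))) + 163/(-479155) = 115824/((1*649)) + 163*(-1/479155) = 115824/649 - 163/479155 = 55497542933/310971595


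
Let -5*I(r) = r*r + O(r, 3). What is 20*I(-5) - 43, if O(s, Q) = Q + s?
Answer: -135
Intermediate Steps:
I(r) = -3/5 - r/5 - r**2/5 (I(r) = -(r*r + (3 + r))/5 = -(r**2 + (3 + r))/5 = -(3 + r + r**2)/5 = -3/5 - r/5 - r**2/5)
20*I(-5) - 43 = 20*(-3/5 - 1/5*(-5) - 1/5*(-5)**2) - 43 = 20*(-3/5 + 1 - 1/5*25) - 43 = 20*(-3/5 + 1 - 5) - 43 = 20*(-23/5) - 43 = -92 - 43 = -135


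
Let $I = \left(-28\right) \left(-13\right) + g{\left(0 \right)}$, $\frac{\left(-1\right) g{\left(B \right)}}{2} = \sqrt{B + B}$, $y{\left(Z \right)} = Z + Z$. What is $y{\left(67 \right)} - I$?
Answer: $-230$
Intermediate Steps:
$y{\left(Z \right)} = 2 Z$
$g{\left(B \right)} = - 2 \sqrt{2} \sqrt{B}$ ($g{\left(B \right)} = - 2 \sqrt{B + B} = - 2 \sqrt{2 B} = - 2 \sqrt{2} \sqrt{B}$)
$I = 364$ ($I = \left(-28\right) \left(-13\right) - 2 \sqrt{2} \sqrt{0} = 364 - 2 \sqrt{2} \cdot 0 = 364 + 0 = 364$)
$y{\left(67 \right)} - I = 2 \cdot 67 - 364 = 134 - 364 = -230$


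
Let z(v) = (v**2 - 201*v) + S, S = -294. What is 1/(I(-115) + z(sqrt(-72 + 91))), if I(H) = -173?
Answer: 448/566915 - 201*sqrt(19)/566915 ≈ -0.00075521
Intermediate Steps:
z(v) = -294 + v**2 - 201*v (z(v) = (v**2 - 201*v) - 294 = -294 + v**2 - 201*v)
1/(I(-115) + z(sqrt(-72 + 91))) = 1/(-173 + (-294 + (sqrt(-72 + 91))**2 - 201*sqrt(-72 + 91))) = 1/(-173 + (-294 + (sqrt(19))**2 - 201*sqrt(19))) = 1/(-173 + (-294 + 19 - 201*sqrt(19))) = 1/(-173 + (-275 - 201*sqrt(19))) = 1/(-448 - 201*sqrt(19))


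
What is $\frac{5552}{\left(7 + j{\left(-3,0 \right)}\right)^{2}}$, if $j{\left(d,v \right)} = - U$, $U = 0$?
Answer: $\frac{5552}{49} \approx 113.31$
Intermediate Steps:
$j{\left(d,v \right)} = 0$ ($j{\left(d,v \right)} = \left(-1\right) 0 = 0$)
$\frac{5552}{\left(7 + j{\left(-3,0 \right)}\right)^{2}} = \frac{5552}{\left(7 + 0\right)^{2}} = \frac{5552}{7^{2}} = \frac{5552}{49}$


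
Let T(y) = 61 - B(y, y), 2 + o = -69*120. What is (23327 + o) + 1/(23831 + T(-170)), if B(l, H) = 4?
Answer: 359394961/23888 ≈ 15045.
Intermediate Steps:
o = -8282 (o = -2 - 69*120 = -2 - 8280 = -8282)
T(y) = 57 (T(y) = 61 - 1*4 = 61 - 4 = 57)
(23327 + o) + 1/(23831 + T(-170)) = (23327 - 8282) + 1/(23831 + 57) = 15045 + 1/23888 = 359394961/23888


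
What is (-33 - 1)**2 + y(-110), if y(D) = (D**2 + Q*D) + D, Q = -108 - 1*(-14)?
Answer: 23486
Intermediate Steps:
Q = -94 (Q = -108 + 14 = -94)
y(D) = D**2 - 93*D (y(D) = (D**2 - 94*D) + D = D**2 - 93*D)
(-33 - 1)**2 + y(-110) = (-33 - 1)**2 - 110*(-93 - 110) = (-34)**2 - 110*(-203) = 1156 + 22330 = 23486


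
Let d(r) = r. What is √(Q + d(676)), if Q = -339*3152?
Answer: 2*I*√266963 ≈ 1033.4*I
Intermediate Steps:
Q = -1068528
√(Q + d(676)) = √(-1068528 + 676) = √(-1067852) = 2*I*√266963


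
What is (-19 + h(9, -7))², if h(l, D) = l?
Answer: 100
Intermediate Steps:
(-19 + h(9, -7))² = (-19 + 9)² = (-10)² = 100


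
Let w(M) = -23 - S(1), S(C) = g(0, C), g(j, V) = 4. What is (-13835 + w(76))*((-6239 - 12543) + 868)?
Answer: 248323868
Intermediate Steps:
S(C) = 4
w(M) = -27 (w(M) = -23 - 1*4 = -23 - 4 = -27)
(-13835 + w(76))*((-6239 - 12543) + 868) = (-13835 - 27)*((-6239 - 12543) + 868) = -13862*(-18782 + 868) = -13862*(-17914) = 248323868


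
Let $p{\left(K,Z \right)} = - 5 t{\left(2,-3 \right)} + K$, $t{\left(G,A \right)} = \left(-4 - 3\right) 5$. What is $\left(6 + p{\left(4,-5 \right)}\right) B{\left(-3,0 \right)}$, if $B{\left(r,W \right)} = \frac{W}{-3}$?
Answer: $0$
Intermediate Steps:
$B{\left(r,W \right)} = - \frac{W}{3}$ ($B{\left(r,W \right)} = W \left(- \frac{1}{3}\right) = - \frac{W}{3}$)
$t{\left(G,A \right)} = -35$ ($t{\left(G,A \right)} = \left(-7\right) 5 = -35$)
$p{\left(K,Z \right)} = 175 + K$ ($p{\left(K,Z \right)} = \left(-5\right) \left(-35\right) + K = 175 + K$)
$\left(6 + p{\left(4,-5 \right)}\right) B{\left(-3,0 \right)} = \left(6 + \left(175 + 4\right)\right) \left(\left(- \frac{1}{3}\right) 0\right) = \left(6 + 179\right) 0 = 185 \cdot 0 = 0$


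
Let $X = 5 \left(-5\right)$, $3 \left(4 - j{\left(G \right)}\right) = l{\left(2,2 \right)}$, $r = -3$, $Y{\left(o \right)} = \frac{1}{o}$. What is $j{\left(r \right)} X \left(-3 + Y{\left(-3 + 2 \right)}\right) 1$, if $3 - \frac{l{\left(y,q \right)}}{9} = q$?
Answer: $100$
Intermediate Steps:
$l{\left(y,q \right)} = 27 - 9 q$
$j{\left(G \right)} = 1$ ($j{\left(G \right)} = 4 - \frac{27 - 18}{3} = 4 - 3 = 1$)
$X = -25$
$j{\left(r \right)} X \left(-3 + Y{\left(-3 + 2 \right)}\right) 1 = 1 \left(-25\right) \left(-3 + \frac{1}{-3 + 2}\right) 1 = - 25 \left(-3 + \frac{1}{-1}\right) 1 = - 25 \left(-3 - 1\right) 1 = - 25 \left(\left(-4\right) 1\right) = \left(-25\right) \left(-4\right) = 100$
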